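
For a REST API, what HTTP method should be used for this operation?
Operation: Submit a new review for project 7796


GET = read, POST = create, PUT = update/replace, DELETE = remove
This operation is a create.
POST


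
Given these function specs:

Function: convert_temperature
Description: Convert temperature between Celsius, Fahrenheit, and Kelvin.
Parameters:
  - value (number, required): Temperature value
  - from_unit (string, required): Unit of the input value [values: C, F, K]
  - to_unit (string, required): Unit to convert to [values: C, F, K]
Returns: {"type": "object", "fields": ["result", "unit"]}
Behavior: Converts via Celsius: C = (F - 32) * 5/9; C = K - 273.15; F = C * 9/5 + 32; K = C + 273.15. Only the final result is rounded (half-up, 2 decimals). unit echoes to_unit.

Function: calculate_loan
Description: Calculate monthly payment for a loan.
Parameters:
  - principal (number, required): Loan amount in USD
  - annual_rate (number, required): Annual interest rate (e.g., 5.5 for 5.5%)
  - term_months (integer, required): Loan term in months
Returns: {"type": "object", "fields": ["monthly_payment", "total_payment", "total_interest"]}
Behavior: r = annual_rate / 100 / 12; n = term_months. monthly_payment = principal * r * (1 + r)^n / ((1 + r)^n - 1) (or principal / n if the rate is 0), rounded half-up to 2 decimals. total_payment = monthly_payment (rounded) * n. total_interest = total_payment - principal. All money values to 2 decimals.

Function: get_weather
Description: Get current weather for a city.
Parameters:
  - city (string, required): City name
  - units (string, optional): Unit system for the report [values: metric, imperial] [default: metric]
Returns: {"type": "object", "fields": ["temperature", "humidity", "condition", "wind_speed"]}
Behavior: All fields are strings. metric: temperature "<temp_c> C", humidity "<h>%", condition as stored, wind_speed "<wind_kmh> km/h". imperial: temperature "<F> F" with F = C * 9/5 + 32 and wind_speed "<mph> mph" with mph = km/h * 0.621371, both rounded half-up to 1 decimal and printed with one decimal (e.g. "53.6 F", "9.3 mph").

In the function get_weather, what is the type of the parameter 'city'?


The get_weather spec declares:
  - city (string, required): City name
Type:
string


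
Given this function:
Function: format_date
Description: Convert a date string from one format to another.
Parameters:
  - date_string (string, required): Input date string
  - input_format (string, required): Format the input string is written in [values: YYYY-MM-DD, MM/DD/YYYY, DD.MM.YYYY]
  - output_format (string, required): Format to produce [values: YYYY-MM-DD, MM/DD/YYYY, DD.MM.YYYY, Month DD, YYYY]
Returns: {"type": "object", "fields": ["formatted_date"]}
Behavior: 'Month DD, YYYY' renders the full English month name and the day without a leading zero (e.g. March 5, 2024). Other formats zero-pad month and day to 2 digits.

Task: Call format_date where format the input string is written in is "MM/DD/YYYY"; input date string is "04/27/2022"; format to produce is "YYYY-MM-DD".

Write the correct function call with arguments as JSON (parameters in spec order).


Mapping each described value to its parameter name:
  'Format the input string is written in' -> input_format = "MM/DD/YYYY"
  'Input date string' -> date_string = "04/27/2022"
  'Format to produce' -> output_format = "YYYY-MM-DD"
format_date({"date_string": "04/27/2022", "input_format": "MM/DD/YYYY", "output_format": "YYYY-MM-DD"})


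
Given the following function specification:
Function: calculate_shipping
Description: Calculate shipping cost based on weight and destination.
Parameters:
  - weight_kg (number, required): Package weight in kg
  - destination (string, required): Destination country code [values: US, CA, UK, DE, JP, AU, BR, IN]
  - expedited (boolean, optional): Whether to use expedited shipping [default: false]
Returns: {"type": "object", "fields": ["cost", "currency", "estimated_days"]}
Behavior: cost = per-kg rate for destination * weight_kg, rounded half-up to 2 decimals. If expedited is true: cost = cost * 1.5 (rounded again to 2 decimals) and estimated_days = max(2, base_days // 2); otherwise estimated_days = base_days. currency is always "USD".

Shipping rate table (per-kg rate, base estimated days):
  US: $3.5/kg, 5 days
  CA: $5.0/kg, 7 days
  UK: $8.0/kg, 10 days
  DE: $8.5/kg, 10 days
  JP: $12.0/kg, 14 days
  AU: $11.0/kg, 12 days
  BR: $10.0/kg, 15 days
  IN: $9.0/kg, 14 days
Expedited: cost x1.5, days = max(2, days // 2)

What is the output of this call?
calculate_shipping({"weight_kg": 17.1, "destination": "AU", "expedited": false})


Rate for AU: $11.0/kg, base 12 days
cost = 11.0 * 17.1 = 188.1 -> 188.10
expedited not set/false: estimated_days = 12
Output:
{"cost": 188.1, "currency": "USD", "estimated_days": 12}


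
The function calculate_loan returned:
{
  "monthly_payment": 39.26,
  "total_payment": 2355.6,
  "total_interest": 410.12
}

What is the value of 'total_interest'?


410.12


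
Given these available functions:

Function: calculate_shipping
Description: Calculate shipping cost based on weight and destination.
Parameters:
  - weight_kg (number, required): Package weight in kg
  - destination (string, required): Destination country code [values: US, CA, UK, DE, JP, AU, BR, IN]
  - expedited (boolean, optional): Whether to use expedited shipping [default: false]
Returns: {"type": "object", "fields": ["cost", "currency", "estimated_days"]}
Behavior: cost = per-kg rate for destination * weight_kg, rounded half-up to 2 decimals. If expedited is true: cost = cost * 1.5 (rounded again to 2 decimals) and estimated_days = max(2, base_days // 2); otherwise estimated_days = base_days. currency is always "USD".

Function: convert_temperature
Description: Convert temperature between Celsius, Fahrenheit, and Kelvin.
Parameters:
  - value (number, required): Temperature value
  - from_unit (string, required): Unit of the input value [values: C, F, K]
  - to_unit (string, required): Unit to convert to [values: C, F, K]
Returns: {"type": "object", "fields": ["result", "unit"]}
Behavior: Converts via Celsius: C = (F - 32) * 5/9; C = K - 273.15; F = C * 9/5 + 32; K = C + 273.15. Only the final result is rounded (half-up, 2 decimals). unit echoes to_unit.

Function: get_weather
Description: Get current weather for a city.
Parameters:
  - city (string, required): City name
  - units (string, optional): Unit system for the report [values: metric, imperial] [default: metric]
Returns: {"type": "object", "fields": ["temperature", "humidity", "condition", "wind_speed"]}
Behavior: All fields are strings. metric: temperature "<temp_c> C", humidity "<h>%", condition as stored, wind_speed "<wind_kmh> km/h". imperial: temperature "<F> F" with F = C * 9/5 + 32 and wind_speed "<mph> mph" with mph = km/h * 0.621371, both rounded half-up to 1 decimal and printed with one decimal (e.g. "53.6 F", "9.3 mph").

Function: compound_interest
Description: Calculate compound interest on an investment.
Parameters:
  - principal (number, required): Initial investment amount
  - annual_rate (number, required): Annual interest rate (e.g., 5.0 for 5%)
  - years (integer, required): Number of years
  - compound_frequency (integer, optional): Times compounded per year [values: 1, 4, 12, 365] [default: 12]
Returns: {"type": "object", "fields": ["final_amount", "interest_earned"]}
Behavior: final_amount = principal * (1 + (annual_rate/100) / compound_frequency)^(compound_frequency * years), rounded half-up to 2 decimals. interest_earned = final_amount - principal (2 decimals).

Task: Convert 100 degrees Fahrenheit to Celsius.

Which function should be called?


The task needs a function whose description is: Convert temperature between Celsius, Fahrenheit, and Kelvin.
convert_temperature


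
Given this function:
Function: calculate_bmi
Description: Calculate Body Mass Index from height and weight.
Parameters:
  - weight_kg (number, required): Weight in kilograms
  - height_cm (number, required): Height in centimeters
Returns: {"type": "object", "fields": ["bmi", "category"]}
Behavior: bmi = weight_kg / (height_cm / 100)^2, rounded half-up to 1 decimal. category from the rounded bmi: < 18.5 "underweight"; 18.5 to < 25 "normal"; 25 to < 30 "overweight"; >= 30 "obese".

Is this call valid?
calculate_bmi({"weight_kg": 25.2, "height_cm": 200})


Checking all required parameters present and types match... All valid.
Valid


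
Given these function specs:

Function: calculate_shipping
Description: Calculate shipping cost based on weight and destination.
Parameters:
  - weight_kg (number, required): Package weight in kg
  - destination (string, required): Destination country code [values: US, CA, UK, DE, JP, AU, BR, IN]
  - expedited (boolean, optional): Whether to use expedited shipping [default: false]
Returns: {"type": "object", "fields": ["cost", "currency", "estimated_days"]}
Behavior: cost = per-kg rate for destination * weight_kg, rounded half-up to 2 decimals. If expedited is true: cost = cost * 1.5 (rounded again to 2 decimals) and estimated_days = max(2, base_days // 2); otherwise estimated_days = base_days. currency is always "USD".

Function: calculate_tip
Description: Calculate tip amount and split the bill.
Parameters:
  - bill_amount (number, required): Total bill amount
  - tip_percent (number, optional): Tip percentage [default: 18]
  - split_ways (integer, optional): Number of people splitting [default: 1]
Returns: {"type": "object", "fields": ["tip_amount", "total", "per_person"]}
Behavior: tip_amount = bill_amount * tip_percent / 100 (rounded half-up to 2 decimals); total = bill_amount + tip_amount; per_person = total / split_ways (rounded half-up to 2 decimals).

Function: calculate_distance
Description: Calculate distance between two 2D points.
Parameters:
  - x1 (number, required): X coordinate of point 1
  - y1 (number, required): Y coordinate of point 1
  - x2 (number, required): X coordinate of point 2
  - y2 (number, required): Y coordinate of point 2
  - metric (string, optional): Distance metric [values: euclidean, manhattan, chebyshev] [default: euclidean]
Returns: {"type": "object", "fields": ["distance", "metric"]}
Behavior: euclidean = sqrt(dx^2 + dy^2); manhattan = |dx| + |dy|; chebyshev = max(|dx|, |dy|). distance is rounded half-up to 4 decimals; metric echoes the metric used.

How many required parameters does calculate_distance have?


Parameters of calculate_distance: x1 (required), y1 (required), x2 (required), y2 (required), metric (optional)
Required count:
4


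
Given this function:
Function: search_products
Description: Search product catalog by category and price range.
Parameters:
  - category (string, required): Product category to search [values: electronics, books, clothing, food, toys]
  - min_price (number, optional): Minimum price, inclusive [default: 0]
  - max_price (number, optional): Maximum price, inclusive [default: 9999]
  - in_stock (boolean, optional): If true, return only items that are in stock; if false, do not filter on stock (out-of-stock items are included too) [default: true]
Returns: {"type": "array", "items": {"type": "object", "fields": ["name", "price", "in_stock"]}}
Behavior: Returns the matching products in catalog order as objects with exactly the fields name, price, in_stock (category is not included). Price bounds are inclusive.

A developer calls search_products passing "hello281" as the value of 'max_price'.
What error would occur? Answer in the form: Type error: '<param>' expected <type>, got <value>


Spec: 'max_price' is declared as number; "hello281" is a string.
Type error: 'max_price' expected number, got "hello281"


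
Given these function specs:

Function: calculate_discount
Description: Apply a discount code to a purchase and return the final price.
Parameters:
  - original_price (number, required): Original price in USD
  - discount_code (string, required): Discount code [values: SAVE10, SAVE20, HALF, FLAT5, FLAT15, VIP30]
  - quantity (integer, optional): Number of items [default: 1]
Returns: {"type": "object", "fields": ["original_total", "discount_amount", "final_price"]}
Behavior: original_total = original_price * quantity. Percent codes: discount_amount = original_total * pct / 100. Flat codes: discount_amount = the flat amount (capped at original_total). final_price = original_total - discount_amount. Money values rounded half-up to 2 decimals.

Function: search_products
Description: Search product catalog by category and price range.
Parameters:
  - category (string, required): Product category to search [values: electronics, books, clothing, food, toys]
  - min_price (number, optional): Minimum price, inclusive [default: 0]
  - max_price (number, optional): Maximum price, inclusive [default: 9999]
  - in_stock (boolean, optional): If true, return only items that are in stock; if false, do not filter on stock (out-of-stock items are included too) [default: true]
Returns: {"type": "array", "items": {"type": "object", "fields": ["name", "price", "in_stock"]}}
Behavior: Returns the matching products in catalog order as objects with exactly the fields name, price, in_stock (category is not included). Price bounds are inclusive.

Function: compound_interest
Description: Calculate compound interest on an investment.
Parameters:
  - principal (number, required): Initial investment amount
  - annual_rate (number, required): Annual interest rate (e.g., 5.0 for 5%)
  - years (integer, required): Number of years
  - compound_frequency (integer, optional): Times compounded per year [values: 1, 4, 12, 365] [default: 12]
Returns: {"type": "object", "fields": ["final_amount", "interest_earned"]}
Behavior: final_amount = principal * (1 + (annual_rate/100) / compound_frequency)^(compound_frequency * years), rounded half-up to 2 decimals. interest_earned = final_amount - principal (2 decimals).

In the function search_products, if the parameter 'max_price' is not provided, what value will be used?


The search_products spec declares:
  - max_price (number, optional): Maximum price, inclusive [default: 9999]
Default:
9999


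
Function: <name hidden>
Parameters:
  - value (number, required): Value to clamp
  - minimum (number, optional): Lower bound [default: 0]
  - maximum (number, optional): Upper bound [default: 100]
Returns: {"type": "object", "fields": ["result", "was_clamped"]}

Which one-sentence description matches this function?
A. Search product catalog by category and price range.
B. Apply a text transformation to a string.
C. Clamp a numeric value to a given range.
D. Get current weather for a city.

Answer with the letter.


Parameters value, minimum, maximum and return ["result", "was_clamped"] fit: Clamp a numeric value to a given range.
C


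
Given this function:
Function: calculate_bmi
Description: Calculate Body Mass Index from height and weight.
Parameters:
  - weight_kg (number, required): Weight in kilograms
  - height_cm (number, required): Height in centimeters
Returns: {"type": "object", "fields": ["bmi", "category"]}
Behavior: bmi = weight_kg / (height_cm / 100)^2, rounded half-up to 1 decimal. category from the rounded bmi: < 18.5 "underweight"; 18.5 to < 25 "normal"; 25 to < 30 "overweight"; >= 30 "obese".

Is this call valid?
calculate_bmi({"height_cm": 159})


Checking required parameters...
Missing required parameter: weight_kg
Invalid - missing required parameter 'weight_kg'


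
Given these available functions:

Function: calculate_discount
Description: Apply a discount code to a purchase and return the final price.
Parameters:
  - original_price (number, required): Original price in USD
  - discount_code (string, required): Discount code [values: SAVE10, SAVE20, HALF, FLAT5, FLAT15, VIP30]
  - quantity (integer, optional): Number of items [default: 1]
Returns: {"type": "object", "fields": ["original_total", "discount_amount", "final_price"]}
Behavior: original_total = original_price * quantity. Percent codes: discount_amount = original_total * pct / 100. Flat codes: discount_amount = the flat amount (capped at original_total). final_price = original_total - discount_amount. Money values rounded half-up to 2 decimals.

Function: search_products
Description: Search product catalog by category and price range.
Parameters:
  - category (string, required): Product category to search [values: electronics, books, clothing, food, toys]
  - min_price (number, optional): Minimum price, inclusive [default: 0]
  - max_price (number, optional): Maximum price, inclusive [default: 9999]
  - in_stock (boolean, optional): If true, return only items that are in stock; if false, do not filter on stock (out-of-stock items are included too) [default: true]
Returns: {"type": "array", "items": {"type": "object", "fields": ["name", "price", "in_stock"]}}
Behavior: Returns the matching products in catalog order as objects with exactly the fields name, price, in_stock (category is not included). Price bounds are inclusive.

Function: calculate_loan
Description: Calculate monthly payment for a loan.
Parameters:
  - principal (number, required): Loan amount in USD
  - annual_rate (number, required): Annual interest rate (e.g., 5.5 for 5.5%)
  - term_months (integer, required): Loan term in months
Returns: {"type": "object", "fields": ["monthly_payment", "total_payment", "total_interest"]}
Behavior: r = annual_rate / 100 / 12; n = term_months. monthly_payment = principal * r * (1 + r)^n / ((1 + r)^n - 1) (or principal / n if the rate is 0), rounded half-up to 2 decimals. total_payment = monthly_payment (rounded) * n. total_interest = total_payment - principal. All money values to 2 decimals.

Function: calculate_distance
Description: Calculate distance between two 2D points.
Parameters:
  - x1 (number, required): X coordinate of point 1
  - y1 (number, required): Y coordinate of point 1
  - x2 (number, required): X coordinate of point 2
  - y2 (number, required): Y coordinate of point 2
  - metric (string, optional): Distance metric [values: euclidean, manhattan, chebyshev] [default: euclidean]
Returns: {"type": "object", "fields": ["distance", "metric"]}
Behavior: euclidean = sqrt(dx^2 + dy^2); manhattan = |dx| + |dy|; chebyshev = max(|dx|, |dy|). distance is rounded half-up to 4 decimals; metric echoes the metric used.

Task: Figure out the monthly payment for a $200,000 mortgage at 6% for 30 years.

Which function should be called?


The task needs a function whose description is: Calculate monthly payment for a loan.
calculate_loan


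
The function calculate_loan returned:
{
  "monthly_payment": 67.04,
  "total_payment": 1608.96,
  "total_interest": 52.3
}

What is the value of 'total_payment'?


1608.96


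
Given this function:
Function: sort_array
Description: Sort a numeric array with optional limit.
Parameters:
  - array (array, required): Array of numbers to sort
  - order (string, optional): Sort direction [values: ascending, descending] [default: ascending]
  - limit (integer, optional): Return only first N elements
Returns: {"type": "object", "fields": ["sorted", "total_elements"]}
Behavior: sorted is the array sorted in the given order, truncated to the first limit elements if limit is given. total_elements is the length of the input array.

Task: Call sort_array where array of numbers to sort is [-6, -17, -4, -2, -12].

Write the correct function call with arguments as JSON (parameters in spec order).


Mapping each described value to its parameter name:
  'Array of numbers to sort' -> array = [-6, -17, -4, -2, -12]
sort_array({"array": [-6, -17, -4, -2, -12]})


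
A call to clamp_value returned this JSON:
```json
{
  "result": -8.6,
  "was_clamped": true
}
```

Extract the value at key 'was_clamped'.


true


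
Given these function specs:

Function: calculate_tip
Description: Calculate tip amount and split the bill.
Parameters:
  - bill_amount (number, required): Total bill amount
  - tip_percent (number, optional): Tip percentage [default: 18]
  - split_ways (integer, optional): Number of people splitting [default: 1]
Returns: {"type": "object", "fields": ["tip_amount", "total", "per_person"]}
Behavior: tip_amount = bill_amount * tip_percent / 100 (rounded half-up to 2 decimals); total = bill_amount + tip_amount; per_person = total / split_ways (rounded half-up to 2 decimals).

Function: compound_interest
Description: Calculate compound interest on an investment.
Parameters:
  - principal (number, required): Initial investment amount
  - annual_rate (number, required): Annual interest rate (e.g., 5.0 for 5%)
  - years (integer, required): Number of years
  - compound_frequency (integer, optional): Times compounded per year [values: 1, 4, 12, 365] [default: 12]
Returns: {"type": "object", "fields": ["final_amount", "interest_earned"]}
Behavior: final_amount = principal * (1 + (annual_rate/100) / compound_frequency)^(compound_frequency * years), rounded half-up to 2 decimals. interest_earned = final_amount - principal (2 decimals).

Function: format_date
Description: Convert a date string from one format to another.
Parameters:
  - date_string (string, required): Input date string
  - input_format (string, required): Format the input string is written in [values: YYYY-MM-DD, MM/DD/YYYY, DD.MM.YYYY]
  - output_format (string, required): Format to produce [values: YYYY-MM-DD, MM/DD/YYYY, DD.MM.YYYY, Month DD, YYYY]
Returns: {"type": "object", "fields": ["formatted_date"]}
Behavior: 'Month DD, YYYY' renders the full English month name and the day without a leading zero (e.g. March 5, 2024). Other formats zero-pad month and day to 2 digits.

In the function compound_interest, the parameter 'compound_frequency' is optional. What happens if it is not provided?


The compound_interest spec declares:
  - compound_frequency (integer, optional): Times compounded per year [values: 1, 4, 12, 365] [default: 12]
It defaults to 12


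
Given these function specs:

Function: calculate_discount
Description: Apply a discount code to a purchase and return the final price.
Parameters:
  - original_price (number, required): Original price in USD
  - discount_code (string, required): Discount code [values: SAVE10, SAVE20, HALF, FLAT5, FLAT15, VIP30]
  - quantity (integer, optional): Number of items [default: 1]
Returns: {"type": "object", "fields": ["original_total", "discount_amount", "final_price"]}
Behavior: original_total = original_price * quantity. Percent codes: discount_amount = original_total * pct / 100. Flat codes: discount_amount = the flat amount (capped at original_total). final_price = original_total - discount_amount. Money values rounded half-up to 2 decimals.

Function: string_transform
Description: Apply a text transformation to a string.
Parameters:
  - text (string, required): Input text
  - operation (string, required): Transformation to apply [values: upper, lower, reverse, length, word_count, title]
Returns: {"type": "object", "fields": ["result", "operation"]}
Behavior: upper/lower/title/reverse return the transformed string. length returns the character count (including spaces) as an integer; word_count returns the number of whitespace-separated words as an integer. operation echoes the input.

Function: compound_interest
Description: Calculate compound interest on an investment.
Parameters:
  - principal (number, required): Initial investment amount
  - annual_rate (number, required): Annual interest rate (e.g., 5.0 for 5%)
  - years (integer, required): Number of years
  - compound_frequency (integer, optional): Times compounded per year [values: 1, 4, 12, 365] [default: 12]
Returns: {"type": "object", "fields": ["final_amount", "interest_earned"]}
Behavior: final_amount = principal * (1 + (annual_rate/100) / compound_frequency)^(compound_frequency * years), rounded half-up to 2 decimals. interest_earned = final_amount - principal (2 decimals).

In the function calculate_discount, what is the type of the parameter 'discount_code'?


The calculate_discount spec declares:
  - discount_code (string, required): Discount code [values: SAVE10, SAVE20, HALF, FLAT5, FLAT15, VIP30]
Type:
string


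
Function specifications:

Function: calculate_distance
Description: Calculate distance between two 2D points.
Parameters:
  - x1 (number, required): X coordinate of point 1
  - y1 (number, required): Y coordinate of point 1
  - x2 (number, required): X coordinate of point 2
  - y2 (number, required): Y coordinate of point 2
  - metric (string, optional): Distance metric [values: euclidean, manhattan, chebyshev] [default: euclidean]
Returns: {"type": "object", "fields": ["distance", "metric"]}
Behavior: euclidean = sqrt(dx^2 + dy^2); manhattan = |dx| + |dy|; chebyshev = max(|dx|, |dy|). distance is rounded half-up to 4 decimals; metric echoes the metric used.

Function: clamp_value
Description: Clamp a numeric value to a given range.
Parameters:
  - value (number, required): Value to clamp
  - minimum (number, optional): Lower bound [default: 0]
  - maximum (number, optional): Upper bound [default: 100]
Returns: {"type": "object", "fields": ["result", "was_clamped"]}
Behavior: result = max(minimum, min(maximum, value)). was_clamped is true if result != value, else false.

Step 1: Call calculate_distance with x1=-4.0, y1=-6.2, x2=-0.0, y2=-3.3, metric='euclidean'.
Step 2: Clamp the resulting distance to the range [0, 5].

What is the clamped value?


Step 1: calculate_distance (euclidean)
  |dx| = |0 - -4| = 4; |dy| = |-3.3 - -6.2| = 2.9
  euclidean: sqrt(4^2 + 2.9^2) = sqrt(24.41) = 4.940648
  Round to 4 decimals: 4.9406
  -> distance = 4.9406
Step 2: clamp_value(value=4.9406, minimum=0, maximum=5)
  result = max(0, min(5, 4.9406)) = max(0, 4.9406) = 4.9406
  was_clamped = (4.9406 != 4.9406) = false
  -> result = 4.9406
4.9406


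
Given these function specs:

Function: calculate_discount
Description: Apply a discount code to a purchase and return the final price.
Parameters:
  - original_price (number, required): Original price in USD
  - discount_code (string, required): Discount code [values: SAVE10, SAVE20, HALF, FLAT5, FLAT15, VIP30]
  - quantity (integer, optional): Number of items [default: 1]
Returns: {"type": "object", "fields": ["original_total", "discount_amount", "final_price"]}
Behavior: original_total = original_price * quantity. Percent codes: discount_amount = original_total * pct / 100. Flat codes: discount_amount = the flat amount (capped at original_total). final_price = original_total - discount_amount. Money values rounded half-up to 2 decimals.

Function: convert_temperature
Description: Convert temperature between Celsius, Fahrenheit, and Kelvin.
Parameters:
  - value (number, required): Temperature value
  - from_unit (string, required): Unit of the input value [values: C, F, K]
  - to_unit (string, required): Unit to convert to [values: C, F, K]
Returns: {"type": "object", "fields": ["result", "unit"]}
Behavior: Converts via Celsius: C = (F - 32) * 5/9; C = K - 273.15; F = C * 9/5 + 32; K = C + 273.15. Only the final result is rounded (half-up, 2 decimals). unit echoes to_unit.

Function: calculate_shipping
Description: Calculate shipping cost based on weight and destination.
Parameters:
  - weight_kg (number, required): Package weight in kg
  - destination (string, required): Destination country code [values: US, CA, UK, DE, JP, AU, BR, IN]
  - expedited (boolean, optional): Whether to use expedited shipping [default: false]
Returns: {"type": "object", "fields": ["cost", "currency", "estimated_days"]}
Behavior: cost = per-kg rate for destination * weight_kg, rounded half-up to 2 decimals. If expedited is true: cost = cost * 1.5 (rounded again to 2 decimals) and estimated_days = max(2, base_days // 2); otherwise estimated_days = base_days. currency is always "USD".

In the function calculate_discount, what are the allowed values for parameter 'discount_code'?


The calculate_discount spec declares:
  - discount_code (string, required): Discount code [values: SAVE10, SAVE20, HALF, FLAT5, FLAT15, VIP30]
Allowed values:
SAVE10, SAVE20, HALF, FLAT5, FLAT15, VIP30


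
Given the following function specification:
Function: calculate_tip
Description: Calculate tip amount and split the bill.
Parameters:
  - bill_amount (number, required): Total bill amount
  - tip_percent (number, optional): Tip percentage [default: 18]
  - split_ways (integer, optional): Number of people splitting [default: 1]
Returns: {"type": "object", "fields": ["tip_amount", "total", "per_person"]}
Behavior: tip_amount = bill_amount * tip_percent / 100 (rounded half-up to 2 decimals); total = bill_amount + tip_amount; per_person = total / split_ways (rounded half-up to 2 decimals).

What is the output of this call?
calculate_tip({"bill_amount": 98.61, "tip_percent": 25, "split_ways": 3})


tip_amount = 98.61 * 25/100 = 24.6525 -> 24.65
total = 98.61 + 24.65 = 123.26
per_person = 123.26 / 3 = 41.086667 -> 41.09
Output:
{"tip_amount": 24.65, "total": 123.26, "per_person": 41.09}


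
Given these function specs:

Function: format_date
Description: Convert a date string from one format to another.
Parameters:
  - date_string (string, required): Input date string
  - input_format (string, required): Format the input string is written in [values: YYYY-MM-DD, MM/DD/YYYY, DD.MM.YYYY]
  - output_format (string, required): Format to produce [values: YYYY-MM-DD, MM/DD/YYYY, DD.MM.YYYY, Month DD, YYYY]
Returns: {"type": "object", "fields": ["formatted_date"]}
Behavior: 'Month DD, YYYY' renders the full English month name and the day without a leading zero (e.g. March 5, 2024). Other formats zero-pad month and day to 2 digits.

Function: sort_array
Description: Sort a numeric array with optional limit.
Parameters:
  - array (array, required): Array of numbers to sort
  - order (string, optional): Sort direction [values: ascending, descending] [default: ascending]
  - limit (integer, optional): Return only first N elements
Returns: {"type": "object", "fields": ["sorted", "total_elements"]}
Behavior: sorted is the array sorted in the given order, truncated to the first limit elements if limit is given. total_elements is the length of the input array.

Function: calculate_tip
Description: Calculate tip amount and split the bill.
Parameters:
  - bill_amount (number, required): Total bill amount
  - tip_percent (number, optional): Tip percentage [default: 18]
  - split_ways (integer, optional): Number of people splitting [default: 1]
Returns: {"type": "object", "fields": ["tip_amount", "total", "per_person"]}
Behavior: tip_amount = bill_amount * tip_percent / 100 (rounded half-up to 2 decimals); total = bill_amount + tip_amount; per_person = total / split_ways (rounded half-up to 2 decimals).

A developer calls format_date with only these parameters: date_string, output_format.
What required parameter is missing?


Required parameters: date_string, input_format, output_format
Provided: date_string, output_format
Missing: input_format
input_format


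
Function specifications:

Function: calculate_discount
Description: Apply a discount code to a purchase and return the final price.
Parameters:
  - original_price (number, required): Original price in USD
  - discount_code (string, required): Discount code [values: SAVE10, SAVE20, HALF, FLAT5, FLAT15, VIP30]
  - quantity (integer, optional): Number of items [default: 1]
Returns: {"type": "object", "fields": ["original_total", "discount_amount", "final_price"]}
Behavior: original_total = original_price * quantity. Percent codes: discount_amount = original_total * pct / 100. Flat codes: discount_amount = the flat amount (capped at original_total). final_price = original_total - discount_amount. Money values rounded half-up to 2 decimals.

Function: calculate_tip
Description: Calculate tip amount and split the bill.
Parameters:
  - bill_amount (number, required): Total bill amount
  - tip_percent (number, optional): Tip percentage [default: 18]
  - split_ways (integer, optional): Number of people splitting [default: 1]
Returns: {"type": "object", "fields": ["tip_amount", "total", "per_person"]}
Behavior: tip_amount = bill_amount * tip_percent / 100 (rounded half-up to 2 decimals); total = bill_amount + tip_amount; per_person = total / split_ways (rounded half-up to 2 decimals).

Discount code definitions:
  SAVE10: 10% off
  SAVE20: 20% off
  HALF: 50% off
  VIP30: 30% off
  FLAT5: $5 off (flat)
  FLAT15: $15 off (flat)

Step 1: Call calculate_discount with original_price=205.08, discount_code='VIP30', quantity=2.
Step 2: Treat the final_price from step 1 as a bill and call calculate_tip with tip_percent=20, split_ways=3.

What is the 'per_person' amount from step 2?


Step 1: calculate_discount(original_price=205.08, discount_code=VIP30, quantity=2)
  original_total = 205.08 * 2 = 410.16
  VIP30 = 30% off: discount_amount = 410.16 * 30/100 = 123.048 -> 123.05
  final_price = 410.16 - 123.05 = 287.11
  -> final_price = 287.11
Step 2: calculate_tip(bill_amount=287.11, tip_percent=20, split_ways=3)
  tip_amount = 287.11 * 20/100 = 57.422 -> 57.42
  total = 287.11 + 57.42 = 344.53
  per_person = 344.53 / 3 = 114.843333 -> 114.84
  -> per_person = 114.84
$114.84


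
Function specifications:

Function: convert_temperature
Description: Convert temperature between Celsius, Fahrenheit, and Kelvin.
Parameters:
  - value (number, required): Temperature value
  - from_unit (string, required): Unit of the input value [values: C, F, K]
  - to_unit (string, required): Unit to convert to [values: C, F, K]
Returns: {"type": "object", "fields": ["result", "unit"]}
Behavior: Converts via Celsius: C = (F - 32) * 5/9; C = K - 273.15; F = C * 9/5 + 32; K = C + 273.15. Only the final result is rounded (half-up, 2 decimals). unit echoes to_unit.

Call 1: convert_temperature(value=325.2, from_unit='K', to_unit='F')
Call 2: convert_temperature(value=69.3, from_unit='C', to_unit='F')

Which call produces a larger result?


Call 1:
  To C: 325.2 - 273.15 = 52.05
  To F: 52.05 * 9/5 + 32 = 125.69
  Round to 2 decimals: 125.69
  -> 125.69 F
Call 2:
  Input already in C: 69.3
  To F: 69.3 * 9/5 + 32 = 156.74
  Round to 2 decimals: 156.74
  -> 156.74 F
Call 2 (156.74 F)


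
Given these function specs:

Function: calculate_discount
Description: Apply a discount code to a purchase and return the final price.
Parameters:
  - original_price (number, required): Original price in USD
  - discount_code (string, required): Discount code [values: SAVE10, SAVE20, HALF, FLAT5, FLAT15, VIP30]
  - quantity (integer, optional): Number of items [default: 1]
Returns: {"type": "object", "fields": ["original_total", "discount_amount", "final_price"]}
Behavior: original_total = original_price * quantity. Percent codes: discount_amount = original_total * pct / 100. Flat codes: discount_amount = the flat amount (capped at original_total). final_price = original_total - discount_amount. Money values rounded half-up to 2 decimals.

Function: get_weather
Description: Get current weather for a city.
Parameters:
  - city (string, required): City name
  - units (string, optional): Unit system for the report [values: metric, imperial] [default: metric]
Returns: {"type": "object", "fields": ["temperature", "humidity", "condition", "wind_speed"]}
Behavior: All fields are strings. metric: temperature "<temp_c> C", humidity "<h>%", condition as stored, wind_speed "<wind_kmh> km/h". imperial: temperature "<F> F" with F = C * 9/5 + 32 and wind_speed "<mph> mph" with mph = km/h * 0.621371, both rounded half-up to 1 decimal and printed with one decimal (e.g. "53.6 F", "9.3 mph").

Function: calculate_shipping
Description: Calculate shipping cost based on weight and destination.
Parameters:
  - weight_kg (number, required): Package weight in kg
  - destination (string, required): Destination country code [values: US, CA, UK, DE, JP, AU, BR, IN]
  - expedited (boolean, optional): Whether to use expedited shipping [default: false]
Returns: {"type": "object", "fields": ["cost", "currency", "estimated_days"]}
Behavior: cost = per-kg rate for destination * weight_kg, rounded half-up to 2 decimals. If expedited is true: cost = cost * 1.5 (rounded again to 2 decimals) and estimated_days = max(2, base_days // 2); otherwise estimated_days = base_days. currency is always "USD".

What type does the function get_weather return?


The get_weather spec declares Returns: {"type": "object", "fields": ["temperature", "humidity", "condition", "wind_speed"]}
Type:
object


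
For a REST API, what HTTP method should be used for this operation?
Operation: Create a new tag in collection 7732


GET = read, POST = create, PUT = update/replace, DELETE = remove
This operation is a create.
POST


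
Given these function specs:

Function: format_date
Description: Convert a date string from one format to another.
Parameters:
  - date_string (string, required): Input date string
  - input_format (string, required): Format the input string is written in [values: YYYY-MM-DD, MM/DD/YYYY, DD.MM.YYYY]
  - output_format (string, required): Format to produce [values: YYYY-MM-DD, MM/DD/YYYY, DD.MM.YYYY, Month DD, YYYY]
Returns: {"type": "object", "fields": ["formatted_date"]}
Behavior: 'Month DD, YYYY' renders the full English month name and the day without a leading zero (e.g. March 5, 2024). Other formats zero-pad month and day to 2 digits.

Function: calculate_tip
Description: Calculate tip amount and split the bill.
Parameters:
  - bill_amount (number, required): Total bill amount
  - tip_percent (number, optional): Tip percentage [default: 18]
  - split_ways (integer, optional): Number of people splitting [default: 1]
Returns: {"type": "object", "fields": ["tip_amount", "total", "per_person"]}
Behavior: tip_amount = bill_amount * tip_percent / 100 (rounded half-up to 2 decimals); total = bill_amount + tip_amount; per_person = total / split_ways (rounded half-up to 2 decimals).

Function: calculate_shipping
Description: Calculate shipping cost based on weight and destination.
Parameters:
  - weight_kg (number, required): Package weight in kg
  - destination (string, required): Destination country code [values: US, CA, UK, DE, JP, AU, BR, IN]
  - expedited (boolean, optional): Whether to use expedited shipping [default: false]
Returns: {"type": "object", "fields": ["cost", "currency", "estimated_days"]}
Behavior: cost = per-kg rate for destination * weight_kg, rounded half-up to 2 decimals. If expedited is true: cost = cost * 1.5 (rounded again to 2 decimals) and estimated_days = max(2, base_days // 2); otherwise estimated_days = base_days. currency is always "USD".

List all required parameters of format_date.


Parameters of format_date and their required/optional flag:
  date_string: required
  input_format: required
  output_format: required
date_string, input_format, output_format


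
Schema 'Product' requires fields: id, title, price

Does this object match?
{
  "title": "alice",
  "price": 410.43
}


Checking required fields...
Missing: id
Invalid - missing required field 'id'


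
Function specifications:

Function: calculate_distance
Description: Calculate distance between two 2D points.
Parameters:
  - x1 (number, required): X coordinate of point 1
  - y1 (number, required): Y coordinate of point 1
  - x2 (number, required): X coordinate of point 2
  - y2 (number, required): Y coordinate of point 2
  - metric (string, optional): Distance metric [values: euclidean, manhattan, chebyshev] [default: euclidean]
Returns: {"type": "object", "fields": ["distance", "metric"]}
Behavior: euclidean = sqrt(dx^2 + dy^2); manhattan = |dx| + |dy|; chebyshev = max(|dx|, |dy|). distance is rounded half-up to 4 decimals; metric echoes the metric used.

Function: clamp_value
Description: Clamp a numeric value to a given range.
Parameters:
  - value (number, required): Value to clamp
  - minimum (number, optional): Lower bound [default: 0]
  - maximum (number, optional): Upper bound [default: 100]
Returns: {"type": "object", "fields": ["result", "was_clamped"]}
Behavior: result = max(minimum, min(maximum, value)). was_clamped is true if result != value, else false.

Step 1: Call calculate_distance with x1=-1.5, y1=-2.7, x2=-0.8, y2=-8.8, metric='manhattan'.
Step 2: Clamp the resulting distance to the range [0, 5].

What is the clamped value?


Step 1: calculate_distance (manhattan)
  |dx| = |-0.8 - -1.5| = 0.7; |dy| = |-8.8 - -2.7| = 6.1
  manhattan: 0.7 + 6.1 = 6.8
  Round to 4 decimals: 6.8
  -> distance = 6.8
Step 2: clamp_value(value=6.8, minimum=0, maximum=5)
  result = max(0, min(5, 6.8)) = max(0, 5) = 5
  was_clamped = (5 != 6.8) = true
  -> result = 5
5
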